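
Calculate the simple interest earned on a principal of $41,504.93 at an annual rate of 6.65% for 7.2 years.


Simple interest formula: I = P × r × t
I = $41,504.93 × 0.0665 × 7.2
I = $19,872.56

I = P × r × t = $19,872.56


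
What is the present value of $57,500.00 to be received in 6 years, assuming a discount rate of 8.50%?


Present value formula: PV = FV / (1 + r)^t
PV = $57,500.00 / (1 + 0.085)^6
PV = $57,500.00 / 1.6314675
PV = $35,244.34

PV = FV / (1 + r)^t = $35,244.34


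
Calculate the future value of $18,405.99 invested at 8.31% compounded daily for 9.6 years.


Compound interest formula: A = P(1 + r/n)^(nt)
A = $18,405.99 × (1 + 0.0831/365)^(365 × 9.6)
Growth factor: (1 + 0.0831/365)^3504 = 2.220360
A = $18,405.99 × 2.220360
A = $40,867.92

A = P(1 + r/n)^(nt) = $40,867.92


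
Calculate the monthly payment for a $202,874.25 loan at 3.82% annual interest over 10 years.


Loan payment formula: PMT = PV × r / (1 − (1 + r)^(−n))
Monthly rate r = 0.0382/12 ≈ 0.00318333, n = 120 months
Denominator: 1 − (1 + 0.0382/12)^(−120) = 0.317091
PMT = $202,874.25 × (0.0382/12) / 0.317091
PMT = $2,036.69 per month

PMT = PV × r / (1-(1+r)^(-n)) = $2,036.69/month


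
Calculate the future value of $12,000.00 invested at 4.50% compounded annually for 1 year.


Compound interest formula: A = P(1 + r/n)^(nt)
A = $12,000.00 × (1 + 0.045/1)^(1 × 1)
Growth factor: (1 + 0.045/1)^1 = 1.045000
A = $12,000.00 × 1.045000
A = $12,540.00

A = P(1 + r/n)^(nt) = $12,540.00


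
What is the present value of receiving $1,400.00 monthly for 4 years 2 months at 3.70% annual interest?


Present value of an ordinary annuity: PV = PMT × (1 − (1 + r)^(−n)) / r
Monthly rate r = 0.037/12 ≈ 0.00308333, n = 50
PV = $1,400.00 × (1 − (1 + 0.037/12)^(−50)) / (0.037/12)
PV = $1,400.00 × 46.270548
PV = $64,778.77

PV = PMT × (1-(1+r)^(-n))/r = $64,778.77


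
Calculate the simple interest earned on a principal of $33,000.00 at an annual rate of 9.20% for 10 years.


Simple interest formula: I = P × r × t
I = $33,000.00 × 0.092 × 10
I = $30,360.00

I = P × r × t = $30,360.00


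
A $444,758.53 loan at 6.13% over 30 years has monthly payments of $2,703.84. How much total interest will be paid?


Total paid over the life of the loan = PMT × n.
Total paid = $2,703.84 × 360 = $973,382.40
Total interest = total paid − principal = $973,382.40 − $444,758.53 = $528,623.87

Total interest = (PMT × n) - PV = $528,623.87


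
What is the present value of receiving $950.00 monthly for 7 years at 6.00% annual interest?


Present value of an ordinary annuity: PV = PMT × (1 − (1 + r)^(−n)) / r
Monthly rate r = 0.06/12 = 0.005, n = 84
PV = $950.00 × (1 − (1 + 0.06/12)^(−84)) / (0.06/12)
PV = $950.00 × 68.453042
PV = $65,030.39

PV = PMT × (1-(1+r)^(-n))/r = $65,030.39


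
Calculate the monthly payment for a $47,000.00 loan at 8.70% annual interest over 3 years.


Loan payment formula: PMT = PV × r / (1 − (1 + r)^(−n))
Monthly rate r = 0.087/12 = 0.00725, n = 36 months
Denominator: 1 − (1 + 0.087/12)^(−36) = 0.2289935
PMT = $47,000.00 × (0.087/12) / 0.2289935
PMT = $1,488.03 per month

PMT = PV × r / (1-(1+r)^(-n)) = $1,488.03/month


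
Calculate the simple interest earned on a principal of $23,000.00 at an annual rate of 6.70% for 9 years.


Simple interest formula: I = P × r × t
I = $23,000.00 × 0.067 × 9
I = $13,869.00

I = P × r × t = $13,869.00


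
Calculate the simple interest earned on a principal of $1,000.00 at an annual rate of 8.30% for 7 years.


Simple interest formula: I = P × r × t
I = $1,000.00 × 0.083 × 7
I = $581.00

I = P × r × t = $581.00


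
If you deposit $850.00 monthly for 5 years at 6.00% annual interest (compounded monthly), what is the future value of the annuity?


Future value of an ordinary annuity: FV = PMT × ((1 + r)^n − 1) / r
Monthly rate r = 0.06/12 = 0.005, n = 60
FV = $850.00 × ((1 + 0.06/12)^60 − 1) / (0.06/12)
FV = $850.00 × 69.770031
FV = $59,304.53

FV = PMT × ((1+r)^n - 1)/r = $59,304.53


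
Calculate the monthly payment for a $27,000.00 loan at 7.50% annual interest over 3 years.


Loan payment formula: PMT = PV × r / (1 − (1 + r)^(−n))
Monthly rate r = 0.075/12 = 0.00625, n = 36 months
Denominator: 1 − (1 + 0.075/12)^(−36) = 0.200924
PMT = $27,000.00 × (0.075/12) / 0.200924
PMT = $839.87 per month

PMT = PV × r / (1-(1+r)^(-n)) = $839.87/month


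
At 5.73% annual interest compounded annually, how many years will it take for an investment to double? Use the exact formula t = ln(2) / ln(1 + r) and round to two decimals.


Doubling condition: (1 + r)^t = 2
Take ln of both sides: t × ln(1 + r) = ln(2)
t = ln(2) / ln(1 + r)
t = 0.693147 / 0.055718
t = 12.44

t = ln(2) / ln(1 + r) = 12.44 years


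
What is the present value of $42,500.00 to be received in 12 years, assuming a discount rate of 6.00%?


Present value formula: PV = FV / (1 + r)^t
PV = $42,500.00 / (1 + 0.06)^12
PV = $42,500.00 / 2.012196
PV = $21,121.20

PV = FV / (1 + r)^t = $21,121.20


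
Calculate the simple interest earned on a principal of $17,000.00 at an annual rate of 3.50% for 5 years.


Simple interest formula: I = P × r × t
I = $17,000.00 × 0.035 × 5
I = $2,975.00

I = P × r × t = $2,975.00


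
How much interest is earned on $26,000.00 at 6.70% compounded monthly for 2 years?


Compound interest earned = final amount − principal.
A = P(1 + r/n)^(nt) = $26,000.00 × (1 + 0.067/12)^(12 × 2) = $29,717.14
Interest = A − P = $29,717.14 − $26,000.00 = $3,717.14

Interest = A - P = $3,717.14


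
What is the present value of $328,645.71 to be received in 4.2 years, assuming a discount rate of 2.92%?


Present value formula: PV = FV / (1 + r)^t
PV = $328,645.71 / (1 + 0.0292)^4.2
PV = $328,645.71 / 1.1284935
PV = $291,225.17

PV = FV / (1 + r)^t = $291,225.17


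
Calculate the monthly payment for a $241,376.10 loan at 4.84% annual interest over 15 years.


Loan payment formula: PMT = PV × r / (1 − (1 + r)^(−n))
Monthly rate r = 0.0484/12 ≈ 0.00403333, n = 180 months
Denominator: 1 − (1 + 0.0484/12)^(−180) = 0.515453
PMT = $241,376.10 × (0.0484/12) / 0.515453
PMT = $1,888.73 per month

PMT = PV × r / (1-(1+r)^(-n)) = $1,888.73/month


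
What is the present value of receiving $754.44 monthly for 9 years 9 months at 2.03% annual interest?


Present value of an ordinary annuity: PV = PMT × (1 − (1 + r)^(−n)) / r
Monthly rate r = 0.0203/12 ≈ 0.00169167, n = 117
PV = $754.44 × (1 − (1 + 0.0203/12)^(−117)) / (0.0203/12)
PV = $754.44 × 106.067829
PV = $80,021.81

PV = PMT × (1-(1+r)^(-n))/r = $80,021.81


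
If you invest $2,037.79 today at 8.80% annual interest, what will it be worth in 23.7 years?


Future value formula: FV = PV × (1 + r)^t
FV = $2,037.79 × (1 + 0.088)^23.7
FV = $2,037.79 × 7.380824
FV = $15,040.57

FV = PV × (1 + r)^t = $15,040.57


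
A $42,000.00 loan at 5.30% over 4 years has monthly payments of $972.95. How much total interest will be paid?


Total paid over the life of the loan = PMT × n.
Total paid = $972.95 × 48 = $46,701.60
Total interest = total paid − principal = $46,701.60 − $42,000.00 = $4,701.60

Total interest = (PMT × n) - PV = $4,701.60


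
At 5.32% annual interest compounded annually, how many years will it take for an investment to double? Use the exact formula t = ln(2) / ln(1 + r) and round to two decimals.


Doubling condition: (1 + r)^t = 2
Take ln of both sides: t × ln(1 + r) = ln(2)
t = ln(2) / ln(1 + r)
t = 0.693147 / 0.051833
t = 13.37

t = ln(2) / ln(1 + r) = 13.37 years


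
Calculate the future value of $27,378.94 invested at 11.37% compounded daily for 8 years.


Compound interest formula: A = P(1 + r/n)^(nt)
A = $27,378.94 × (1 + 0.1137/365)^(365 × 8)
Growth factor: (1 + 0.1137/365)^2920 = 2.4829773
A = $27,378.94 × 2.4829773
A = $67,981.29

A = P(1 + r/n)^(nt) = $67,981.29


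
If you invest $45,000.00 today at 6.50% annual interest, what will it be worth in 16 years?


Future value formula: FV = PV × (1 + r)^t
FV = $45,000.00 × (1 + 0.065)^16
FV = $45,000.00 × 2.7390107
FV = $123,255.48

FV = PV × (1 + r)^t = $123,255.48


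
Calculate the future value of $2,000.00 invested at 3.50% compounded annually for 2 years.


Compound interest formula: A = P(1 + r/n)^(nt)
A = $2,000.00 × (1 + 0.035/1)^(1 × 2)
Growth factor: (1 + 0.035/1)^2 = 1.071225
A = $2,000.00 × 1.071225
A = $2,142.45

A = P(1 + r/n)^(nt) = $2,142.45


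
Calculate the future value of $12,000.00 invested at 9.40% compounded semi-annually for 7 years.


Compound interest formula: A = P(1 + r/n)^(nt)
A = $12,000.00 × (1 + 0.094/2)^(2 × 7)
Growth factor: (1 + 0.094/2)^14 = 1.902188
A = $12,000.00 × 1.902188
A = $22,826.26

A = P(1 + r/n)^(nt) = $22,826.26


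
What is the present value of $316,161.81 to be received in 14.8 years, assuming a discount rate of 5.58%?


Present value formula: PV = FV / (1 + r)^t
PV = $316,161.81 / (1 + 0.0558)^14.8
PV = $316,161.81 / 2.233616
PV = $141,547.07

PV = FV / (1 + r)^t = $141,547.07


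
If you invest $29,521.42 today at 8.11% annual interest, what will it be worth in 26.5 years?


Future value formula: FV = PV × (1 + r)^t
FV = $29,521.42 × (1 + 0.0811)^26.5
FV = $29,521.42 × 7.896697
FV = $233,121.71

FV = PV × (1 + r)^t = $233,121.71


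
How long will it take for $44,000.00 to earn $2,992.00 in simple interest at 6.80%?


Rearrange the simple interest formula for t:
I = P × r × t  ⇒  t = I / (P × r)
t = $2,992.00 / ($44,000.00 × 0.068)
t = 1

t = I/(P×r) = 1 year


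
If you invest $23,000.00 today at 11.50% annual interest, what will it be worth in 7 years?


Future value formula: FV = PV × (1 + r)^t
FV = $23,000.00 × (1 + 0.115)^7
FV = $23,000.00 × 2.142516
FV = $49,277.87

FV = PV × (1 + r)^t = $49,277.87


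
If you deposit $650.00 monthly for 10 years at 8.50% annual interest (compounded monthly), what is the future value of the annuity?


Future value of an ordinary annuity: FV = PMT × ((1 + r)^n − 1) / r
Monthly rate r = 0.085/12 ≈ 0.00708333, n = 120
FV = $650.00 × ((1 + 0.085/12)^120 − 1) / (0.085/12)
FV = $650.00 × 188.138416
FV = $122,289.97

FV = PMT × ((1+r)^n - 1)/r = $122,289.97


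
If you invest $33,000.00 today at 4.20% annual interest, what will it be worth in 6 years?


Future value formula: FV = PV × (1 + r)^t
FV = $33,000.00 × (1 + 0.042)^6
FV = $33,000.00 × 1.279989
FV = $42,239.64

FV = PV × (1 + r)^t = $42,239.64


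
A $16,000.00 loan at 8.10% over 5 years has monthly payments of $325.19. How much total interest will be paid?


Total paid over the life of the loan = PMT × n.
Total paid = $325.19 × 60 = $19,511.40
Total interest = total paid − principal = $19,511.40 − $16,000.00 = $3,511.40

Total interest = (PMT × n) - PV = $3,511.40


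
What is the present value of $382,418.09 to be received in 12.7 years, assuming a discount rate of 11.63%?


Present value formula: PV = FV / (1 + r)^t
PV = $382,418.09 / (1 + 0.1163)^12.7
PV = $382,418.09 / 4.0440614
PV = $94,562.88

PV = FV / (1 + r)^t = $94,562.88


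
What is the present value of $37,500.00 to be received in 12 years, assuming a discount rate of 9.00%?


Present value formula: PV = FV / (1 + r)^t
PV = $37,500.00 / (1 + 0.09)^12
PV = $37,500.00 / 2.812665
PV = $13,332.55

PV = FV / (1 + r)^t = $13,332.55


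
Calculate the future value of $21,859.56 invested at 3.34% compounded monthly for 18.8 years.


Compound interest formula: A = P(1 + r/n)^(nt)
A = $21,859.56 × (1 + 0.0334/12)^(12 × 18.8)
Growth factor: (1 + 0.0334/12)^225.6 = 1.8720756
A = $21,859.56 × 1.8720756
A = $40,922.75

A = P(1 + r/n)^(nt) = $40,922.75


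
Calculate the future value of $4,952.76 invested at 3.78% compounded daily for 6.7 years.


Compound interest formula: A = P(1 + r/n)^(nt)
A = $4,952.76 × (1 + 0.0378/365)^(365 × 6.7)
Growth factor: (1 + 0.0378/365)^2445.5 = 1.288201
A = $4,952.76 × 1.288201
A = $6,380.15

A = P(1 + r/n)^(nt) = $6,380.15


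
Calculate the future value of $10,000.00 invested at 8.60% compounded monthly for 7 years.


Compound interest formula: A = P(1 + r/n)^(nt)
A = $10,000.00 × (1 + 0.086/12)^(12 × 7)
Growth factor: (1 + 0.086/12)^84 = 1.821851
A = $10,000.00 × 1.821851
A = $18,218.51

A = P(1 + r/n)^(nt) = $18,218.51


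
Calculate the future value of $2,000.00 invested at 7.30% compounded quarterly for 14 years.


Compound interest formula: A = P(1 + r/n)^(nt)
A = $2,000.00 × (1 + 0.073/4)^(4 × 14)
Growth factor: (1 + 0.073/4)^56 = 2.753261
A = $2,000.00 × 2.753261
A = $5,506.52

A = P(1 + r/n)^(nt) = $5,506.52


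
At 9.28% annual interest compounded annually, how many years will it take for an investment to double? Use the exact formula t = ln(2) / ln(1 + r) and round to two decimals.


Doubling condition: (1 + r)^t = 2
Take ln of both sides: t × ln(1 + r) = ln(2)
t = ln(2) / ln(1 + r)
t = 0.693147 / 0.088743
t = 7.81

t = ln(2) / ln(1 + r) = 7.81 years


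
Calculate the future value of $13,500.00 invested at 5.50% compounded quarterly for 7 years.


Compound interest formula: A = P(1 + r/n)^(nt)
A = $13,500.00 × (1 + 0.055/4)^(4 × 7)
Growth factor: (1 + 0.055/4)^28 = 1.4657648
A = $13,500.00 × 1.4657648
A = $19,787.82

A = P(1 + r/n)^(nt) = $19,787.82


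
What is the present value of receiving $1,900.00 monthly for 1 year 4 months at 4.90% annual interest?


Present value of an ordinary annuity: PV = PMT × (1 − (1 + r)^(−n)) / r
Monthly rate r = 0.049/12 ≈ 0.00408333, n = 16
PV = $1,900.00 × (1 − (1 + 0.049/12)^(−16)) / (0.049/12)
PV = $1,900.00 × 15.458013
PV = $29,370.22

PV = PMT × (1-(1+r)^(-n))/r = $29,370.22


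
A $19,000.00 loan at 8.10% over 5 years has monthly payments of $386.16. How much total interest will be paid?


Total paid over the life of the loan = PMT × n.
Total paid = $386.16 × 60 = $23,169.60
Total interest = total paid − principal = $23,169.60 − $19,000.00 = $4,169.60

Total interest = (PMT × n) - PV = $4,169.60


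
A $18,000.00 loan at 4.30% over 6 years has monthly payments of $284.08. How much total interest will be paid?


Total paid over the life of the loan = PMT × n.
Total paid = $284.08 × 72 = $20,453.76
Total interest = total paid − principal = $20,453.76 − $18,000.00 = $2,453.76

Total interest = (PMT × n) - PV = $2,453.76


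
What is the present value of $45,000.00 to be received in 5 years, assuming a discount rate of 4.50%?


Present value formula: PV = FV / (1 + r)^t
PV = $45,000.00 / (1 + 0.045)^5
PV = $45,000.00 / 1.246182
PV = $36,110.30

PV = FV / (1 + r)^t = $36,110.30


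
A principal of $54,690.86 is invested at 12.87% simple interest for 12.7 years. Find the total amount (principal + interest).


Total amount formula: A = P(1 + rt) = P + P·r·t
Interest: I = P × r × t = $54,690.86 × 0.1287 × 12.7 = $89,391.66
A = P + I = $54,690.86 + $89,391.66 = $144,082.52

A = P + I = P(1 + rt) = $144,082.52


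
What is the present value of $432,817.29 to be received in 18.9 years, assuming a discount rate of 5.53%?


Present value formula: PV = FV / (1 + r)^t
PV = $432,817.29 / (1 + 0.0553)^18.9
PV = $432,817.29 / 2.765701
PV = $156,494.61

PV = FV / (1 + r)^t = $156,494.61


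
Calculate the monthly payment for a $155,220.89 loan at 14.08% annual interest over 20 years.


Loan payment formula: PMT = PV × r / (1 − (1 + r)^(−n))
Monthly rate r = 0.1408/12 ≈ 0.01173333, n = 240 months
Denominator: 1 − (1 + 0.1408/12)^(−240) = 0.939166
PMT = $155,220.89 × (0.1408/12) / 0.939166
PMT = $1,939.23 per month

PMT = PV × r / (1-(1+r)^(-n)) = $1,939.23/month


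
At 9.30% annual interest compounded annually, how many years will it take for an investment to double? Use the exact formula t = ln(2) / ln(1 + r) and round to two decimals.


Doubling condition: (1 + r)^t = 2
Take ln of both sides: t × ln(1 + r) = ln(2)
t = ln(2) / ln(1 + r)
t = 0.693147 / 0.088926
t = 7.79

t = ln(2) / ln(1 + r) = 7.79 years


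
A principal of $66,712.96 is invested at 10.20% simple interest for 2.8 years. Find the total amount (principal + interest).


Total amount formula: A = P(1 + rt) = P + P·r·t
Interest: I = P × r × t = $66,712.96 × 0.102 × 2.8 = $19,053.22
A = P + I = $66,712.96 + $19,053.22 = $85,766.18

A = P + I = P(1 + rt) = $85,766.18


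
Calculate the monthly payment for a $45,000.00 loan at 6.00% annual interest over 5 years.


Loan payment formula: PMT = PV × r / (1 − (1 + r)^(−n))
Monthly rate r = 0.06/12 = 0.005, n = 60 months
Denominator: 1 − (1 + 0.06/12)^(−60) = 0.258628
PMT = $45,000.00 × (0.06/12) / 0.258628
PMT = $869.98 per month

PMT = PV × r / (1-(1+r)^(-n)) = $869.98/month


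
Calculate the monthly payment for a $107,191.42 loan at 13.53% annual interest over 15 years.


Loan payment formula: PMT = PV × r / (1 − (1 + r)^(−n))
Monthly rate r = 0.1353/12 = 0.011275, n = 180 months
Denominator: 1 − (1 + 0.1353/12)^(−180) = 0.867098
PMT = $107,191.42 × (0.1353/12) / 0.867098
PMT = $1,393.83 per month

PMT = PV × r / (1-(1+r)^(-n)) = $1,393.83/month


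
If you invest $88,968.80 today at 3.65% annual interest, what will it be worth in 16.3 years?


Future value formula: FV = PV × (1 + r)^t
FV = $88,968.80 × (1 + 0.0365)^16.3
FV = $88,968.80 × 1.7938234
FV = $159,594.32

FV = PV × (1 + r)^t = $159,594.32


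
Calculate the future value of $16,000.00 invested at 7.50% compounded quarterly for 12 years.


Compound interest formula: A = P(1 + r/n)^(nt)
A = $16,000.00 × (1 + 0.075/4)^(4 × 12)
Growth factor: (1 + 0.075/4)^48 = 2.439191
A = $16,000.00 × 2.439191
A = $39,027.06

A = P(1 + r/n)^(nt) = $39,027.06


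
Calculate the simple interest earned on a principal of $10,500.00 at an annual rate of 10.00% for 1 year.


Simple interest formula: I = P × r × t
I = $10,500.00 × 0.1 × 1
I = $1,050.00

I = P × r × t = $1,050.00


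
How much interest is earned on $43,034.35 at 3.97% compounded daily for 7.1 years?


Compound interest earned = final amount − principal.
A = P(1 + r/n)^(nt) = $43,034.35 × (1 + 0.0397/365)^(365 × 7.1) = $57,045.73
Interest = A − P = $57,045.73 − $43,034.35 = $14,011.38

Interest = A - P = $14,011.38


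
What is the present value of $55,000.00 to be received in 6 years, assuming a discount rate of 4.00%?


Present value formula: PV = FV / (1 + r)^t
PV = $55,000.00 / (1 + 0.04)^6
PV = $55,000.00 / 1.265319
PV = $43,467.30

PV = FV / (1 + r)^t = $43,467.30


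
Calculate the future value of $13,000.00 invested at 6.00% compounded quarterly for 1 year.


Compound interest formula: A = P(1 + r/n)^(nt)
A = $13,000.00 × (1 + 0.06/4)^(4 × 1)
Growth factor: (1 + 0.06/4)^4 = 1.061364
A = $13,000.00 × 1.061364
A = $13,797.73

A = P(1 + r/n)^(nt) = $13,797.73


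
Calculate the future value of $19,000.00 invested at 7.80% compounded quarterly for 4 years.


Compound interest formula: A = P(1 + r/n)^(nt)
A = $19,000.00 × (1 + 0.078/4)^(4 × 4)
Growth factor: (1 + 0.078/4)^16 = 1.3620583
A = $19,000.00 × 1.3620583
A = $25,879.11

A = P(1 + r/n)^(nt) = $25,879.11


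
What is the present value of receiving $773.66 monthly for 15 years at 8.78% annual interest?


Present value of an ordinary annuity: PV = PMT × (1 − (1 + r)^(−n)) / r
Monthly rate r = 0.0878/12 ≈ 0.00731667, n = 180
PV = $773.66 × (1 − (1 + 0.0878/12)^(−180)) / (0.0878/12)
PV = $773.66 × 99.878041
PV = $77,271.65

PV = PMT × (1-(1+r)^(-n))/r = $77,271.65


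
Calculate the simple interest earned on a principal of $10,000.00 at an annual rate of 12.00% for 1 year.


Simple interest formula: I = P × r × t
I = $10,000.00 × 0.12 × 1
I = $1,200.00

I = P × r × t = $1,200.00


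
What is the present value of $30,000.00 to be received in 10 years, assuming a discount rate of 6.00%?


Present value formula: PV = FV / (1 + r)^t
PV = $30,000.00 / (1 + 0.06)^10
PV = $30,000.00 / 1.790848
PV = $16,751.84

PV = FV / (1 + r)^t = $16,751.84


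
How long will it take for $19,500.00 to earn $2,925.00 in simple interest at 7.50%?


Rearrange the simple interest formula for t:
I = P × r × t  ⇒  t = I / (P × r)
t = $2,925.00 / ($19,500.00 × 0.075)
t = 2

t = I/(P×r) = 2 years


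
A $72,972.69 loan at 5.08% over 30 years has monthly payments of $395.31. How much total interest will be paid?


Total paid over the life of the loan = PMT × n.
Total paid = $395.31 × 360 = $142,311.60
Total interest = total paid − principal = $142,311.60 − $72,972.69 = $69,338.91

Total interest = (PMT × n) - PV = $69,338.91


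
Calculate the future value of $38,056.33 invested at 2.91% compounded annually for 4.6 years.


Compound interest formula: A = P(1 + r/n)^(nt)
A = $38,056.33 × (1 + 0.0291/1)^(1 × 4.6)
Growth factor: (1 + 0.0291/1)^4.6 = 1.1410505
A = $38,056.33 × 1.1410505
A = $43,424.19

A = P(1 + r/n)^(nt) = $43,424.19


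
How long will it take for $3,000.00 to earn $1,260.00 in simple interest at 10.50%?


Rearrange the simple interest formula for t:
I = P × r × t  ⇒  t = I / (P × r)
t = $1,260.00 / ($3,000.00 × 0.105)
t = 4

t = I/(P×r) = 4 years


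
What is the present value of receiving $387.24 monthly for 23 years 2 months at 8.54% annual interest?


Present value of an ordinary annuity: PV = PMT × (1 − (1 + r)^(−n)) / r
Monthly rate r = 0.0854/12 ≈ 0.00711667, n = 278
PV = $387.24 × (1 − (1 + 0.0854/12)^(−278)) / (0.0854/12)
PV = $387.24 × 120.947347
PV = $46,835.65

PV = PMT × (1-(1+r)^(-n))/r = $46,835.65


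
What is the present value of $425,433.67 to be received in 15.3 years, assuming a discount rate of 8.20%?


Present value formula: PV = FV / (1 + r)^t
PV = $425,433.67 / (1 + 0.082)^15.3
PV = $425,433.67 / 3.3394665
PV = $127,395.70

PV = FV / (1 + r)^t = $127,395.70


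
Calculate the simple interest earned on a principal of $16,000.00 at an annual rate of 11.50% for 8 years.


Simple interest formula: I = P × r × t
I = $16,000.00 × 0.115 × 8
I = $14,720.00

I = P × r × t = $14,720.00


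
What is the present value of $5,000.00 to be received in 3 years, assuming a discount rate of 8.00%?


Present value formula: PV = FV / (1 + r)^t
PV = $5,000.00 / (1 + 0.08)^3
PV = $5,000.00 / 1.259712
PV = $3,969.16

PV = FV / (1 + r)^t = $3,969.16


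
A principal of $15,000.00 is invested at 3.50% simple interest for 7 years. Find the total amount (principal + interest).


Total amount formula: A = P(1 + rt) = P + P·r·t
Interest: I = P × r × t = $15,000.00 × 0.035 × 7 = $3,675.00
A = P + I = $15,000.00 + $3,675.00 = $18,675.00

A = P + I = P(1 + rt) = $18,675.00


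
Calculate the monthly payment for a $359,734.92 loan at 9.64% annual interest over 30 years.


Loan payment formula: PMT = PV × r / (1 − (1 + r)^(−n))
Monthly rate r = 0.0964/12 ≈ 0.00803333, n = 360 months
Denominator: 1 − (1 + 0.0964/12)^(−360) = 0.943890
PMT = $359,734.92 × (0.0964/12) / 0.943890
PMT = $3,061.66 per month

PMT = PV × r / (1-(1+r)^(-n)) = $3,061.66/month


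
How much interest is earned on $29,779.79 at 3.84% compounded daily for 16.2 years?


Compound interest earned = final amount − principal.
A = P(1 + r/n)^(nt) = $29,779.79 × (1 + 0.0384/365)^(365 × 16.2) = $55,471.94
Interest = A − P = $55,471.94 − $29,779.79 = $25,692.15

Interest = A - P = $25,692.15


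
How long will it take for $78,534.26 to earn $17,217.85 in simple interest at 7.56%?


Rearrange the simple interest formula for t:
I = P × r × t  ⇒  t = I / (P × r)
t = $17,217.85 / ($78,534.26 × 0.0756)
t = 2.9

t = I/(P×r) = 2.9 years


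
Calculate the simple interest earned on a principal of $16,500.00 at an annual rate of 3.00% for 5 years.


Simple interest formula: I = P × r × t
I = $16,500.00 × 0.03 × 5
I = $2,475.00

I = P × r × t = $2,475.00


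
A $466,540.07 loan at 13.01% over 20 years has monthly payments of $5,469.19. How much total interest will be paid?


Total paid over the life of the loan = PMT × n.
Total paid = $5,469.19 × 240 = $1,312,605.60
Total interest = total paid − principal = $1,312,605.60 − $466,540.07 = $846,065.53

Total interest = (PMT × n) - PV = $846,065.53


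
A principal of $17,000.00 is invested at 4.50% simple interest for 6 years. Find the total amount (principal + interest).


Total amount formula: A = P(1 + rt) = P + P·r·t
Interest: I = P × r × t = $17,000.00 × 0.045 × 6 = $4,590.00
A = P + I = $17,000.00 + $4,590.00 = $21,590.00

A = P + I = P(1 + rt) = $21,590.00


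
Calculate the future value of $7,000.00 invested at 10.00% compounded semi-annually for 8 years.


Compound interest formula: A = P(1 + r/n)^(nt)
A = $7,000.00 × (1 + 0.1/2)^(2 × 8)
Growth factor: (1 + 0.1/2)^16 = 2.1828746
A = $7,000.00 × 2.1828746
A = $15,280.12

A = P(1 + r/n)^(nt) = $15,280.12


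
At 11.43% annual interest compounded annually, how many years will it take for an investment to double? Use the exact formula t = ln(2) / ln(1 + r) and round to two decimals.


Doubling condition: (1 + r)^t = 2
Take ln of both sides: t × ln(1 + r) = ln(2)
t = ln(2) / ln(1 + r)
t = 0.693147 / 0.108226
t = 6.40

t = ln(2) / ln(1 + r) = 6.40 years


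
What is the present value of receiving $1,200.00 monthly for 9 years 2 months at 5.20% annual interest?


Present value of an ordinary annuity: PV = PMT × (1 − (1 + r)^(−n)) / r
Monthly rate r = 0.052/12 ≈ 0.00433333, n = 110
PV = $1,200.00 × (1 − (1 + 0.052/12)^(−110)) / (0.052/12)
PV = $1,200.00 × 87.348663
PV = $104,818.40

PV = PMT × (1-(1+r)^(-n))/r = $104,818.40


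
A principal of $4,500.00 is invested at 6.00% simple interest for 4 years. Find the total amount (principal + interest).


Total amount formula: A = P(1 + rt) = P + P·r·t
Interest: I = P × r × t = $4,500.00 × 0.06 × 4 = $1,080.00
A = P + I = $4,500.00 + $1,080.00 = $5,580.00

A = P + I = P(1 + rt) = $5,580.00


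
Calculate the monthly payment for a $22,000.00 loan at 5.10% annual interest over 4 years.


Loan payment formula: PMT = PV × r / (1 − (1 + r)^(−n))
Monthly rate r = 0.051/12 = 0.00425, n = 48 months
Denominator: 1 − (1 + 0.051/12)^(−48) = 0.184185
PMT = $22,000.00 × (0.051/12) / 0.184185
PMT = $507.64 per month

PMT = PV × r / (1-(1+r)^(-n)) = $507.64/month


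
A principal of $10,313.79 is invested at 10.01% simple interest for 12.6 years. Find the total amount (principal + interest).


Total amount formula: A = P(1 + rt) = P + P·r·t
Interest: I = P × r × t = $10,313.79 × 0.1001 × 12.6 = $13,008.37
A = P + I = $10,313.79 + $13,008.37 = $23,322.16

A = P + I = P(1 + rt) = $23,322.16


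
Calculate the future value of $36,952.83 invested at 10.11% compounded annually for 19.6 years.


Compound interest formula: A = P(1 + r/n)^(nt)
A = $36,952.83 × (1 + 0.1011/1)^(1 × 19.6)
Growth factor: (1 + 0.1011/1)^19.6 = 6.60396173
A = $36,952.83 × 6.60396173
A = $244,035.08

A = P(1 + r/n)^(nt) = $244,035.08


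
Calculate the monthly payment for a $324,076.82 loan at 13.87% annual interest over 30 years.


Loan payment formula: PMT = PV × r / (1 − (1 + r)^(−n))
Monthly rate r = 0.1387/12 ≈ 0.01155833, n = 360 months
Denominator: 1 − (1 + 0.1387/12)^(−360) = 0.9840315
PMT = $324,076.82 × (0.1387/12) / 0.9840315
PMT = $3,806.57 per month

PMT = PV × r / (1-(1+r)^(-n)) = $3,806.57/month


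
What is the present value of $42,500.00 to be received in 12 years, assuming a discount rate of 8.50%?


Present value formula: PV = FV / (1 + r)^t
PV = $42,500.00 / (1 + 0.085)^12
PV = $42,500.00 / 2.661686
PV = $15,967.32

PV = FV / (1 + r)^t = $15,967.32


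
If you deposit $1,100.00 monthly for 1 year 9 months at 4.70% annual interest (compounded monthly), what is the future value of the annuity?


Future value of an ordinary annuity: FV = PMT × ((1 + r)^n − 1) / r
Monthly rate r = 0.047/12 ≈ 0.00391667, n = 21
FV = $1,100.00 × ((1 + 0.047/12)^21 − 1) / (0.047/12)
FV = $1,100.00 × 21.843267
FV = $24,027.59

FV = PMT × ((1+r)^n - 1)/r = $24,027.59


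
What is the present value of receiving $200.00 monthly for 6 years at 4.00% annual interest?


Present value of an ordinary annuity: PV = PMT × (1 − (1 + r)^(−n)) / r
Monthly rate r = 0.04/12 ≈ 0.00333333, n = 72
PV = $200.00 × (1 − (1 + 0.04/12)^(−72)) / (0.04/12)
PV = $200.00 × 63.917437
PV = $12,783.49

PV = PMT × (1-(1+r)^(-n))/r = $12,783.49


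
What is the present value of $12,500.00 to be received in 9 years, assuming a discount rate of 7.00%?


Present value formula: PV = FV / (1 + r)^t
PV = $12,500.00 / (1 + 0.07)^9
PV = $12,500.00 / 1.838459
PV = $6,799.17

PV = FV / (1 + r)^t = $6,799.17


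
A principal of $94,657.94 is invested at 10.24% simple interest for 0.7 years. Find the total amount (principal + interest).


Total amount formula: A = P(1 + rt) = P + P·r·t
Interest: I = P × r × t = $94,657.94 × 0.1024 × 0.7 = $6,785.08
A = P + I = $94,657.94 + $6,785.08 = $101,443.02

A = P + I = P(1 + rt) = $101,443.02


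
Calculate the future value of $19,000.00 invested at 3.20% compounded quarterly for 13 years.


Compound interest formula: A = P(1 + r/n)^(nt)
A = $19,000.00 × (1 + 0.032/4)^(4 × 13)
Growth factor: (1 + 0.032/4)^52 = 1.513379
A = $19,000.00 × 1.513379
A = $28,754.20

A = P(1 + r/n)^(nt) = $28,754.20


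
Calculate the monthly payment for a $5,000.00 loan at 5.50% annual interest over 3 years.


Loan payment formula: PMT = PV × r / (1 − (1 + r)^(−n))
Monthly rate r = 0.055/12 ≈ 0.00458333, n = 36 months
Denominator: 1 − (1 + 0.055/12)^(−36) = 0.151787
PMT = $5,000.00 × (0.055/12) / 0.151787
PMT = $150.98 per month

PMT = PV × r / (1-(1+r)^(-n)) = $150.98/month


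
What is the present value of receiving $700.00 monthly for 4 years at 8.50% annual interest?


Present value of an ordinary annuity: PV = PMT × (1 − (1 + r)^(−n)) / r
Monthly rate r = 0.085/12 ≈ 0.00708333, n = 48
PV = $700.00 × (1 − (1 + 0.085/12)^(−48)) / (0.085/12)
PV = $700.00 × 40.570744
PV = $28,399.52

PV = PMT × (1-(1+r)^(-n))/r = $28,399.52


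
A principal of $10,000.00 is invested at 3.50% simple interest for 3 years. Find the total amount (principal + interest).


Total amount formula: A = P(1 + rt) = P + P·r·t
Interest: I = P × r × t = $10,000.00 × 0.035 × 3 = $1,050.00
A = P + I = $10,000.00 + $1,050.00 = $11,050.00

A = P + I = P(1 + rt) = $11,050.00


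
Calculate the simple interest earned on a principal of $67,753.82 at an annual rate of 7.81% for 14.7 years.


Simple interest formula: I = P × r × t
I = $67,753.82 × 0.0781 × 14.7
I = $77,786.13

I = P × r × t = $77,786.13


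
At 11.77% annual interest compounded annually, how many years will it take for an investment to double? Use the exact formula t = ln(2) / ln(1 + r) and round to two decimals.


Doubling condition: (1 + r)^t = 2
Take ln of both sides: t × ln(1 + r) = ln(2)
t = ln(2) / ln(1 + r)
t = 0.693147 / 0.111273
t = 6.23

t = ln(2) / ln(1 + r) = 6.23 years


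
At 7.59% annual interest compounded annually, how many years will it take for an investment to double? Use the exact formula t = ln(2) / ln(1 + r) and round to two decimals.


Doubling condition: (1 + r)^t = 2
Take ln of both sides: t × ln(1 + r) = ln(2)
t = ln(2) / ln(1 + r)
t = 0.693147 / 0.073158
t = 9.47

t = ln(2) / ln(1 + r) = 9.47 years


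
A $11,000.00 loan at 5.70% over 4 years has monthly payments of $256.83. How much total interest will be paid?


Total paid over the life of the loan = PMT × n.
Total paid = $256.83 × 48 = $12,327.84
Total interest = total paid − principal = $12,327.84 − $11,000.00 = $1,327.84

Total interest = (PMT × n) - PV = $1,327.84


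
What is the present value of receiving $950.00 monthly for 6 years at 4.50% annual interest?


Present value of an ordinary annuity: PV = PMT × (1 − (1 + r)^(−n)) / r
Monthly rate r = 0.045/12 = 0.00375, n = 72
PV = $950.00 × (1 − (1 + 0.045/12)^(−72)) / (0.045/12)
PV = $950.00 × 62.995976
PV = $59,846.18

PV = PMT × (1-(1+r)^(-n))/r = $59,846.18


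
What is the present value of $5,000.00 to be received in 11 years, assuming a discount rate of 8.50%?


Present value formula: PV = FV / (1 + r)^t
PV = $5,000.00 / (1 + 0.085)^11
PV = $5,000.00 / 2.453167
PV = $2,038.18

PV = FV / (1 + r)^t = $2,038.18


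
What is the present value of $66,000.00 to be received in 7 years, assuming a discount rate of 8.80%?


Present value formula: PV = FV / (1 + r)^t
PV = $66,000.00 / (1 + 0.088)^7
PV = $66,000.00 / 1.8046886
PV = $36,571.41

PV = FV / (1 + r)^t = $36,571.41


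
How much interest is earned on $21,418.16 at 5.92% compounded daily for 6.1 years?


Compound interest earned = final amount − principal.
A = P(1 + r/n)^(nt) = $21,418.16 × (1 + 0.0592/365)^(365 × 6.1) = $30,732.78
Interest = A − P = $30,732.78 − $21,418.16 = $9,314.62

Interest = A - P = $9,314.62


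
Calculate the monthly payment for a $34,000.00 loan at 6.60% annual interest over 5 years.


Loan payment formula: PMT = PV × r / (1 − (1 + r)^(−n))
Monthly rate r = 0.066/12 = 0.0055, n = 60 months
Denominator: 1 − (1 + 0.066/12)^(−60) = 0.280426
PMT = $34,000.00 × (0.066/12) / 0.280426
PMT = $666.84 per month

PMT = PV × r / (1-(1+r)^(-n)) = $666.84/month


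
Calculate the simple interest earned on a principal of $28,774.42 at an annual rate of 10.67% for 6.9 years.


Simple interest formula: I = P × r × t
I = $28,774.42 × 0.1067 × 6.9
I = $21,184.59

I = P × r × t = $21,184.59


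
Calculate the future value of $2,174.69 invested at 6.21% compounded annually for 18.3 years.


Compound interest formula: A = P(1 + r/n)^(nt)
A = $2,174.69 × (1 + 0.0621/1)^(1 × 18.3)
Growth factor: (1 + 0.0621/1)^18.3 = 3.011806
A = $2,174.69 × 3.011806
A = $6,549.74

A = P(1 + r/n)^(nt) = $6,549.74


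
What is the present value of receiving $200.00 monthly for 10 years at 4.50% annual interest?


Present value of an ordinary annuity: PV = PMT × (1 − (1 + r)^(−n)) / r
Monthly rate r = 0.045/12 = 0.00375, n = 120
PV = $200.00 × (1 − (1 + 0.045/12)^(−120)) / (0.045/12)
PV = $200.00 × 96.489324
PV = $19,297.86

PV = PMT × (1-(1+r)^(-n))/r = $19,297.86


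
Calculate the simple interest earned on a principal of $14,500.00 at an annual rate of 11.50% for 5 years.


Simple interest formula: I = P × r × t
I = $14,500.00 × 0.115 × 5
I = $8,337.50

I = P × r × t = $8,337.50


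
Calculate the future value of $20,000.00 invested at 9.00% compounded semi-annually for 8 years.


Compound interest formula: A = P(1 + r/n)^(nt)
A = $20,000.00 × (1 + 0.09/2)^(2 × 8)
Growth factor: (1 + 0.09/2)^16 = 2.022370
A = $20,000.00 × 2.022370
A = $40,447.40

A = P(1 + r/n)^(nt) = $40,447.40


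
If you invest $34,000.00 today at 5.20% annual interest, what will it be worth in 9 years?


Future value formula: FV = PV × (1 + r)^t
FV = $34,000.00 × (1 + 0.052)^9
FV = $34,000.00 × 1.578126
FV = $53,656.28

FV = PV × (1 + r)^t = $53,656.28


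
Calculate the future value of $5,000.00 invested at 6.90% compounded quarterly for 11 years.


Compound interest formula: A = P(1 + r/n)^(nt)
A = $5,000.00 × (1 + 0.069/4)^(4 × 11)
Growth factor: (1 + 0.069/4)^44 = 2.122358
A = $5,000.00 × 2.122358
A = $10,611.79

A = P(1 + r/n)^(nt) = $10,611.79


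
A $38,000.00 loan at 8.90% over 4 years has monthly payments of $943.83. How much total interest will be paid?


Total paid over the life of the loan = PMT × n.
Total paid = $943.83 × 48 = $45,303.84
Total interest = total paid − principal = $45,303.84 − $38,000.00 = $7,303.84

Total interest = (PMT × n) - PV = $7,303.84


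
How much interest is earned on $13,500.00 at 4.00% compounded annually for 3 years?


Compound interest earned = final amount − principal.
A = P(1 + r/n)^(nt) = $13,500.00 × (1 + 0.04/1)^(1 × 3) = $15,185.66
Interest = A − P = $15,185.66 − $13,500.00 = $1,685.66

Interest = A - P = $1,685.66


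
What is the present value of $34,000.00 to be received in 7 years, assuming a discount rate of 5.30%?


Present value formula: PV = FV / (1 + r)^t
PV = $34,000.00 / (1 + 0.053)^7
PV = $34,000.00 / 1.4354848
PV = $23,685.38

PV = FV / (1 + r)^t = $23,685.38


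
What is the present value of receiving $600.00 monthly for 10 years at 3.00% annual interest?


Present value of an ordinary annuity: PV = PMT × (1 − (1 + r)^(−n)) / r
Monthly rate r = 0.03/12 = 0.0025, n = 120
PV = $600.00 × (1 − (1 + 0.03/12)^(−120)) / (0.03/12)
PV = $600.00 × 103.561753
PV = $62,137.05

PV = PMT × (1-(1+r)^(-n))/r = $62,137.05


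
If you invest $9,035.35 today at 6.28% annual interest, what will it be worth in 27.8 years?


Future value formula: FV = PV × (1 + r)^t
FV = $9,035.35 × (1 + 0.0628)^27.8
FV = $9,035.35 × 5.436920
FV = $49,124.48

FV = PV × (1 + r)^t = $49,124.48


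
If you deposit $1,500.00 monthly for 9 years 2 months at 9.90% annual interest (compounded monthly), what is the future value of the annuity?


Future value of an ordinary annuity: FV = PMT × ((1 + r)^n − 1) / r
Monthly rate r = 0.099/12 = 0.00825, n = 110
FV = $1,500.00 × ((1 + 0.099/12)^110 − 1) / (0.099/12)
FV = $1,500.00 × 178.049777
FV = $267,074.67

FV = PMT × ((1+r)^n - 1)/r = $267,074.67


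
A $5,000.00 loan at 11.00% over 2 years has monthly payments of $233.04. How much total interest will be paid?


Total paid over the life of the loan = PMT × n.
Total paid = $233.04 × 24 = $5,592.96
Total interest = total paid − principal = $5,592.96 − $5,000.00 = $592.96

Total interest = (PMT × n) - PV = $592.96


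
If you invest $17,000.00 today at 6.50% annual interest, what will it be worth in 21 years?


Future value formula: FV = PV × (1 + r)^t
FV = $17,000.00 × (1 + 0.065)^21
FV = $17,000.00 × 3.752682
FV = $63,795.59

FV = PV × (1 + r)^t = $63,795.59


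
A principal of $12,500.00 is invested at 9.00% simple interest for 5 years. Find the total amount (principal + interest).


Total amount formula: A = P(1 + rt) = P + P·r·t
Interest: I = P × r × t = $12,500.00 × 0.09 × 5 = $5,625.00
A = P + I = $12,500.00 + $5,625.00 = $18,125.00

A = P + I = P(1 + rt) = $18,125.00


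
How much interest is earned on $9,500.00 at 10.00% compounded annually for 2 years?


Compound interest earned = final amount − principal.
A = P(1 + r/n)^(nt) = $9,500.00 × (1 + 0.1/1)^(1 × 2) = $11,495.00
Interest = A − P = $11,495.00 − $9,500.00 = $1,995.00

Interest = A - P = $1,995.00


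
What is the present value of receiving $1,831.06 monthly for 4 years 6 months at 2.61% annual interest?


Present value of an ordinary annuity: PV = PMT × (1 − (1 + r)^(−n)) / r
Monthly rate r = 0.0261/12 = 0.002175, n = 54
PV = $1,831.06 × (1 − (1 + 0.0261/12)^(−54)) / (0.0261/12)
PV = $1,831.06 × 50.897294
PV = $93,196.00

PV = PMT × (1-(1+r)^(-n))/r = $93,196.00


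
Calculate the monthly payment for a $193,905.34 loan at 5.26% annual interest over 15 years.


Loan payment formula: PMT = PV × r / (1 − (1 + r)^(−n))
Monthly rate r = 0.0526/12 ≈ 0.00438333, n = 180 months
Denominator: 1 − (1 + 0.0526/12)^(−180) = 0.544917
PMT = $193,905.34 × (0.0526/12) / 0.544917
PMT = $1,559.78 per month

PMT = PV × r / (1-(1+r)^(-n)) = $1,559.78/month


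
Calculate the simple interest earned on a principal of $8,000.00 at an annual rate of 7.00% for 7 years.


Simple interest formula: I = P × r × t
I = $8,000.00 × 0.07 × 7
I = $3,920.00

I = P × r × t = $3,920.00


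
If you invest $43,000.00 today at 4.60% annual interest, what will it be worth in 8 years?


Future value formula: FV = PV × (1 + r)^t
FV = $43,000.00 × (1 + 0.046)^8
FV = $43,000.00 × 1.433024
FV = $61,620.03

FV = PV × (1 + r)^t = $61,620.03
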